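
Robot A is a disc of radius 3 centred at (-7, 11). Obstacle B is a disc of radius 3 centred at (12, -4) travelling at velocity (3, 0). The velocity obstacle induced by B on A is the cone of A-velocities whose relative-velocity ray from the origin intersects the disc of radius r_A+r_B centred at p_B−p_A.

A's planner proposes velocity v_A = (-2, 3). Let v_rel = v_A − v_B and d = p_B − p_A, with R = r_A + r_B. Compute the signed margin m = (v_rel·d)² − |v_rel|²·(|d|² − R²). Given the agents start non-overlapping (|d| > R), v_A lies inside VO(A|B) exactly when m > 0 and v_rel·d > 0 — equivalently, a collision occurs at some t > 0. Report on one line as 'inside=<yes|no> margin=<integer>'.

d = (19, -15),  |d|² = 586;  R = 3+3 = 6,  c = 586−6² = 550
v_rel = (-5, 3),  |v_rel|² = 34;  v_rel·d = (-5)·(19) + (3)·(-15) = -140
34·t² + 280·t + 550 = 0  ⇒  m = (-140)² − 34·550 = 900
m = 900 > 0,  v_rel·d = -140 < 0  ⇒  outside

inside=no margin=900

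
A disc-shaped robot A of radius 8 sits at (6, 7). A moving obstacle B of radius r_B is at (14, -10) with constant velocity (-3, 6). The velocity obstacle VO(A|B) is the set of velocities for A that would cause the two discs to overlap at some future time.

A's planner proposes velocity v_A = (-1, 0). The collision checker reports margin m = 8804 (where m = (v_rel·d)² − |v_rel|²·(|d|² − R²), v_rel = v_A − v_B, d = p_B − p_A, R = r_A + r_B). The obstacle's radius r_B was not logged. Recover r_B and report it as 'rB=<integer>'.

m = 8804
d = (8, -17);  v_rel = (2, -6),  |v_rel|² = 40
v_rel×d = (2)·(-17) − (-6)·(8) = 14
since m = R²·40 − 14²:  R² = (196 + 8804) / 40 = 225
R = √225 = 15  ⇒  r_B = 15 − 8 = 7

rB=7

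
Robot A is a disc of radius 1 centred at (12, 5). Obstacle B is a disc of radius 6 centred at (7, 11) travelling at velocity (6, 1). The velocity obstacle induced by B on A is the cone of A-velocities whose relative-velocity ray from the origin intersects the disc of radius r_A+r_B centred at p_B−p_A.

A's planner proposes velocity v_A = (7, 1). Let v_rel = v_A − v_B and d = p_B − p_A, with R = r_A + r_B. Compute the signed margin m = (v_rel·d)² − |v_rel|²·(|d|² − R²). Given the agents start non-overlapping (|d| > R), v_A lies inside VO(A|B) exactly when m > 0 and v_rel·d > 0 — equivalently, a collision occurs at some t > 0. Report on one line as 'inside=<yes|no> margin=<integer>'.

d = (-5, 6),  |d|² = 61;  R = 1+6 = 7,  c = 61−7² = 12
v_rel = (1, 0),  |v_rel|² = 1;  v_rel·d = (1)·(-5) + (0)·(6) = -5
1·t² + 10·t + 12 = 0  ⇒  m = (-5)² − 1·12 = 13
m = 13 > 0,  v_rel·d = -5 < 0  ⇒  outside

inside=no margin=13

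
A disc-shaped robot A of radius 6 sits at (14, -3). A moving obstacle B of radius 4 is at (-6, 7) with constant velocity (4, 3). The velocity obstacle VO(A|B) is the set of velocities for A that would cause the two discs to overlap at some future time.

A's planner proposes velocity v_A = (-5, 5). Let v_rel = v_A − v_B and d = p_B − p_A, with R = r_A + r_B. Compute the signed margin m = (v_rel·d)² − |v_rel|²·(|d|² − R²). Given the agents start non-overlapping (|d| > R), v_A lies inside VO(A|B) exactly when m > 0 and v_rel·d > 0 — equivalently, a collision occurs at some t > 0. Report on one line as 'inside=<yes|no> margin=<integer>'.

d = (-20, 10),  |d|² = 500;  R = 6+4 = 10,  c = 500−10² = 400
v_rel = (-9, 2),  |v_rel|² = 85;  v_rel·d = (-9)·(-20) + (2)·(10) = 200
85·t² − 400·t + 400 = 0  ⇒  m = 200² − 85·400 = 6000
m = 6000 > 0,  v_rel·d = 200 > 0  ⇒  inside

inside=yes margin=6000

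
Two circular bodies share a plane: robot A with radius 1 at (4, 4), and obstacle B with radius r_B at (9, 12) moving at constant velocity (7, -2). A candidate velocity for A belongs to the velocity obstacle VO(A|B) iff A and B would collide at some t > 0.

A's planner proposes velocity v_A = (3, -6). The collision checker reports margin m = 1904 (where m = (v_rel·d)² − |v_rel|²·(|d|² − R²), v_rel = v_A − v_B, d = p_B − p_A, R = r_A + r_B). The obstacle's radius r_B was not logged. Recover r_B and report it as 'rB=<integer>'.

m = 1904
d = (5, 8);  v_rel = (-4, -4),  |v_rel|² = 32
v_rel×d = (-4)·(8) − (-4)·(5) = -12
since m = R²·32 − (-12)²:  R² = (144 + 1904) / 32 = 64
R = √64 = 8  ⇒  r_B = 8 − 1 = 7

rB=7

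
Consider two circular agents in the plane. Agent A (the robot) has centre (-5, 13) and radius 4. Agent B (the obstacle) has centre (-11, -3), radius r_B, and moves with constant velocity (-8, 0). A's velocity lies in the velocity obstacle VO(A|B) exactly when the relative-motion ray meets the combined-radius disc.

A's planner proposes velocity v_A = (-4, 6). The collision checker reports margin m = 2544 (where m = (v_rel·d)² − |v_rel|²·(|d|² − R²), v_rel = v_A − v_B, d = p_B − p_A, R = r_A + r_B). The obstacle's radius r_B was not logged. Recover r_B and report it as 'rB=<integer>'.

m = 2544
d = (-6, -16);  v_rel = (4, 6),  |v_rel|² = 52
v_rel×d = (4)·(-16) − (6)·(-6) = -28
since m = R²·52 − (-28)²:  R² = (784 + 2544) / 52 = 64
R = √64 = 8  ⇒  r_B = 8 − 4 = 4

rB=4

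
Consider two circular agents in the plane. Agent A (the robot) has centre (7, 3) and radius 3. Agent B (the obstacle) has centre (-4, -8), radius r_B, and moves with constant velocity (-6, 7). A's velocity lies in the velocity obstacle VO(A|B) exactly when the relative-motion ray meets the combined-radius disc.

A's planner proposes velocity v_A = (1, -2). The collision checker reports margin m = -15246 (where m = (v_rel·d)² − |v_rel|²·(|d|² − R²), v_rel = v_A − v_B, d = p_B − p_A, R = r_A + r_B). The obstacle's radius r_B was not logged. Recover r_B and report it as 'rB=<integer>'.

m = -15246
d = (-11, -11);  v_rel = (7, -9),  |v_rel|² = 130
v_rel×d = (7)·(-11) − (-9)·(-11) = -176
since m = R²·130 − (-176)²:  R² = (30976 + -15246) / 130 = 121
R = √121 = 11  ⇒  r_B = 11 − 3 = 8

rB=8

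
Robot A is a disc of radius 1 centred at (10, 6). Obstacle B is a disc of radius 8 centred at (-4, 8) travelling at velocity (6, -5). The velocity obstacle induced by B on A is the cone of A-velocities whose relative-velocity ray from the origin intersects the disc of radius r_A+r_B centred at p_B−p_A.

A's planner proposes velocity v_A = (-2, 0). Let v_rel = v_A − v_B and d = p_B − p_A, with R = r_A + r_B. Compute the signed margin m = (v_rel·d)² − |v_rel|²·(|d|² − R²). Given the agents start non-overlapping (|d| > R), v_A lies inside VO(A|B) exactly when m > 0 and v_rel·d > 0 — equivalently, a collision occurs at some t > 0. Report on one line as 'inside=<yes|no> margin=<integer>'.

d = (-14, 2),  |d|² = 200;  R = 1+8 = 9,  c = 200−9² = 119
v_rel = (-8, 5),  |v_rel|² = 89;  v_rel·d = (-8)·(-14) + (5)·(2) = 122
89·t² − 244·t + 119 = 0  ⇒  m = 122² − 89·119 = 4293
m = 4293 > 0,  v_rel·d = 122 > 0  ⇒  inside

inside=yes margin=4293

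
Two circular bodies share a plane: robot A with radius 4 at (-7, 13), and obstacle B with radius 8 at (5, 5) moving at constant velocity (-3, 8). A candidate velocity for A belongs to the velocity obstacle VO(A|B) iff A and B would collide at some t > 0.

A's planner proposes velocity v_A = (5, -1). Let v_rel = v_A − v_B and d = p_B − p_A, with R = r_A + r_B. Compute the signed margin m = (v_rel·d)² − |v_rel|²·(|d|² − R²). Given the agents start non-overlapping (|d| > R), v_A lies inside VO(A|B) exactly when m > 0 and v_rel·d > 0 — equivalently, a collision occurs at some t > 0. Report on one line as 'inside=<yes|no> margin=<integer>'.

d = (12, -8),  |d|² = 208;  R = 4+8 = 12,  c = 208−12² = 64
v_rel = (8, -9),  |v_rel|² = 145;  v_rel·d = (8)·(12) + (-9)·(-8) = 168
145·t² − 336·t + 64 = 0  ⇒  m = 168² − 145·64 = 18944
m = 18944 > 0,  v_rel·d = 168 > 0  ⇒  inside

inside=yes margin=18944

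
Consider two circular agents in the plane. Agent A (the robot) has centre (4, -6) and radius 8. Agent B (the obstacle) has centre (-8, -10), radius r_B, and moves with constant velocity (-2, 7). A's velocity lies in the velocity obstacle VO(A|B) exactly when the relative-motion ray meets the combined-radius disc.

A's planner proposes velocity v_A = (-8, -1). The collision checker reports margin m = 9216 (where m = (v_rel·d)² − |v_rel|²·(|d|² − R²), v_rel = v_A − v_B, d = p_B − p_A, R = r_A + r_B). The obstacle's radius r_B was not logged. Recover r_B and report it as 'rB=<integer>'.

m = 9216
d = (-12, -4);  v_rel = (-6, -8),  |v_rel|² = 100
v_rel×d = (-6)·(-4) − (-8)·(-12) = -72
since m = R²·100 − (-72)²:  R² = (5184 + 9216) / 100 = 144
R = √144 = 12  ⇒  r_B = 12 − 8 = 4

rB=4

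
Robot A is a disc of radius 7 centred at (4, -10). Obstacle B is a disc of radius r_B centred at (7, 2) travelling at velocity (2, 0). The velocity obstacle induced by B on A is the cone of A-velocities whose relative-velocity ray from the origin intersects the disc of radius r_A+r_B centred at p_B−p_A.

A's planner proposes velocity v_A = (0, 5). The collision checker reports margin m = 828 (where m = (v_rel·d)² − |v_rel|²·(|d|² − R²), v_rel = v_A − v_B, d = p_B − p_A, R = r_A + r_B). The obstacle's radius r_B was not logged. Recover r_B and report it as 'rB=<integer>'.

m = 828
d = (3, 12);  v_rel = (-2, 5),  |v_rel|² = 29
v_rel×d = (-2)·(12) − (5)·(3) = -39
since m = R²·29 − (-39)²:  R² = (1521 + 828) / 29 = 81
R = √81 = 9  ⇒  r_B = 9 − 7 = 2

rB=2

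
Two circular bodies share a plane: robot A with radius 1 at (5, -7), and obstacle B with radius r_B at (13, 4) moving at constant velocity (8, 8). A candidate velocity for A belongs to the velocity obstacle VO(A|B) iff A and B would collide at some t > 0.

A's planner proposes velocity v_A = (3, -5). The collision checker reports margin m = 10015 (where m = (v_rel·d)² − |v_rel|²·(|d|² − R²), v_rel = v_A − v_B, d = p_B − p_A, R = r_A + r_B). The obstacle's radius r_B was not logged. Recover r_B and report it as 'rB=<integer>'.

m = 10015
d = (8, 11);  v_rel = (-5, -13),  |v_rel|² = 194
v_rel×d = (-5)·(11) − (-13)·(8) = 49
since m = R²·194 − 49²:  R² = (2401 + 10015) / 194 = 64
R = √64 = 8  ⇒  r_B = 8 − 1 = 7

rB=7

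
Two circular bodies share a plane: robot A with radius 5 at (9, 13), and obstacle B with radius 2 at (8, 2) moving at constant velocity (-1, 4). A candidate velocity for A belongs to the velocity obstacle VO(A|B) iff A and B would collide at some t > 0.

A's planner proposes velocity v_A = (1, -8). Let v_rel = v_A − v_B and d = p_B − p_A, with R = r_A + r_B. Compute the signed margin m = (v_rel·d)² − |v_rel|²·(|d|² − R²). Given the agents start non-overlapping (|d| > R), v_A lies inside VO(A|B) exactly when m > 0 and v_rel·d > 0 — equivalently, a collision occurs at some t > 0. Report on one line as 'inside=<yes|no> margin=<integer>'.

d = (-1, -11),  |d|² = 122;  R = 5+2 = 7,  c = 122−7² = 73
v_rel = (2, -12),  |v_rel|² = 148;  v_rel·d = (2)·(-1) + (-12)·(-11) = 130
148·t² − 260·t + 73 = 0  ⇒  m = 130² − 148·73 = 6096
m = 6096 > 0,  v_rel·d = 130 > 0  ⇒  inside

inside=yes margin=6096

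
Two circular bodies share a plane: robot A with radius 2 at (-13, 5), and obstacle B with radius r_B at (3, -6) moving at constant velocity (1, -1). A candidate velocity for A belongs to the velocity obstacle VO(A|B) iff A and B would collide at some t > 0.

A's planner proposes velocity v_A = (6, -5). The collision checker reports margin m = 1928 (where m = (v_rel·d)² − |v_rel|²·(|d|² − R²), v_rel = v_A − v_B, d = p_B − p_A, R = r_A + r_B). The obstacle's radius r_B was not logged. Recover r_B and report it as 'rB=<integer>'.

m = 1928
d = (16, -11);  v_rel = (5, -4),  |v_rel|² = 41
v_rel×d = (5)·(-11) − (-4)·(16) = 9
since m = R²·41 − 9²:  R² = (81 + 1928) / 41 = 49
R = √49 = 7  ⇒  r_B = 7 − 2 = 5

rB=5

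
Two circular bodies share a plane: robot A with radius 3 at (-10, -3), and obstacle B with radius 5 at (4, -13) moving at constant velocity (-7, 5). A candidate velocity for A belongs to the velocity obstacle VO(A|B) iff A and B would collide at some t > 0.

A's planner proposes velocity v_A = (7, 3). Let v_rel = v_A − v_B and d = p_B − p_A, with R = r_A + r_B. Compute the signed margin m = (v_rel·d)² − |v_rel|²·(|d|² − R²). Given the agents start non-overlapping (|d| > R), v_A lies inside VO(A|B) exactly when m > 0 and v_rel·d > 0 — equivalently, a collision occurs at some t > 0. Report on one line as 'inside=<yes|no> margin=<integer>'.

d = (14, -10),  |d|² = 296;  R = 3+5 = 8,  c = 296−8² = 232
v_rel = (14, -2),  |v_rel|² = 200;  v_rel·d = (14)·(14) + (-2)·(-10) = 216
200·t² − 432·t + 232 = 0  ⇒  m = 216² − 200·232 = 256
m = 256 > 0,  v_rel·d = 216 > 0  ⇒  inside

inside=yes margin=256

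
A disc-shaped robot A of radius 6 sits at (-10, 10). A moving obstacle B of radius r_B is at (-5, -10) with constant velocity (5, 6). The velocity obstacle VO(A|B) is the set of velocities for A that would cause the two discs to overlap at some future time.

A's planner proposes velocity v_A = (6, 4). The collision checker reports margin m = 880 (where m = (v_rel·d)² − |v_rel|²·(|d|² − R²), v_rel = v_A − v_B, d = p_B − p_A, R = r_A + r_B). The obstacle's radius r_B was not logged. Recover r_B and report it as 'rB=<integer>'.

m = 880
d = (5, -20);  v_rel = (1, -2),  |v_rel|² = 5
v_rel×d = (1)·(-20) − (-2)·(5) = -10
since m = R²·5 − (-10)²:  R² = (100 + 880) / 5 = 196
R = √196 = 14  ⇒  r_B = 14 − 6 = 8

rB=8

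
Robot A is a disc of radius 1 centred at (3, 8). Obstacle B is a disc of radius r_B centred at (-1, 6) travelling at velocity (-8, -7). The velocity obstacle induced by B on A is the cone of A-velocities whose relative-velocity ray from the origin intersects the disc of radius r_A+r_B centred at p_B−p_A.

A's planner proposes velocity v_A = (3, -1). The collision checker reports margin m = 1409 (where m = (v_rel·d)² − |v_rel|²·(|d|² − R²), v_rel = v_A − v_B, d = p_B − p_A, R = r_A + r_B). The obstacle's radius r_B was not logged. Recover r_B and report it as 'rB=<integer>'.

m = 1409
d = (-4, -2);  v_rel = (11, 6),  |v_rel|² = 157
v_rel×d = (11)·(-2) − (6)·(-4) = 2
since m = R²·157 − 2²:  R² = (4 + 1409) / 157 = 9
R = √9 = 3  ⇒  r_B = 3 − 1 = 2

rB=2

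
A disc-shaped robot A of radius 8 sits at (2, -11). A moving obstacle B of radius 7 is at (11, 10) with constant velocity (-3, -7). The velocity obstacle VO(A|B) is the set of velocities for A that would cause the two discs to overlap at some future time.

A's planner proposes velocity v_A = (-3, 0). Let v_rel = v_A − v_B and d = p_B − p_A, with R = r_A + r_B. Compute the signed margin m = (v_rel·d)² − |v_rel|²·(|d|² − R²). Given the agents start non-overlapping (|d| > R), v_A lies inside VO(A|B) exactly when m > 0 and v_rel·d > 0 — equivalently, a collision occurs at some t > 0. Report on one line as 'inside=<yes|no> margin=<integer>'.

d = (9, 21),  |d|² = 522;  R = 8+7 = 15,  c = 522−15² = 297
v_rel = (0, 7),  |v_rel|² = 49;  v_rel·d = (0)·(9) + (7)·(21) = 147
49·t² − 294·t + 297 = 0  ⇒  m = 147² − 49·297 = 7056
m = 7056 > 0,  v_rel·d = 147 > 0  ⇒  inside

inside=yes margin=7056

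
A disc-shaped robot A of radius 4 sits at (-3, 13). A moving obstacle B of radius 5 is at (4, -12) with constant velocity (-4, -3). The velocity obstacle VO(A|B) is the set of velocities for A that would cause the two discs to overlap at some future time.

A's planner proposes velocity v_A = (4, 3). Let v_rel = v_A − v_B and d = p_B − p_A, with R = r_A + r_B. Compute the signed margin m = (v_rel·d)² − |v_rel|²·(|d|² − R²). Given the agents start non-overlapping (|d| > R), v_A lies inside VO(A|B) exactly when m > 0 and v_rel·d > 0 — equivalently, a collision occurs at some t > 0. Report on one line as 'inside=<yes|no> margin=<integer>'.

d = (7, -25),  |d|² = 674;  R = 4+5 = 9,  c = 674−9² = 593
v_rel = (8, 6),  |v_rel|² = 100;  v_rel·d = (8)·(7) + (6)·(-25) = -94
100·t² + 188·t + 593 = 0  ⇒  m = (-94)² − 100·593 = -50464
m = -50464 < 0,  v_rel·d = -94 < 0  ⇒  outside

inside=no margin=-50464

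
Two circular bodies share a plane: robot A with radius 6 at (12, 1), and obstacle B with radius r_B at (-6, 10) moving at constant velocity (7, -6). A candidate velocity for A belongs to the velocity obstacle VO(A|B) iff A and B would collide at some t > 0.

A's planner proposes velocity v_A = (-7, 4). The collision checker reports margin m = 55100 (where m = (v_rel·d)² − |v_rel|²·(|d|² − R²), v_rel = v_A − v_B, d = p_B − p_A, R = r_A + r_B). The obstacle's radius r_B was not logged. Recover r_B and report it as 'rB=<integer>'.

m = 55100
d = (-18, 9);  v_rel = (-14, 10),  |v_rel|² = 296
v_rel×d = (-14)·(9) − (10)·(-18) = 54
since m = R²·296 − 54²:  R² = (2916 + 55100) / 296 = 196
R = √196 = 14  ⇒  r_B = 14 − 6 = 8

rB=8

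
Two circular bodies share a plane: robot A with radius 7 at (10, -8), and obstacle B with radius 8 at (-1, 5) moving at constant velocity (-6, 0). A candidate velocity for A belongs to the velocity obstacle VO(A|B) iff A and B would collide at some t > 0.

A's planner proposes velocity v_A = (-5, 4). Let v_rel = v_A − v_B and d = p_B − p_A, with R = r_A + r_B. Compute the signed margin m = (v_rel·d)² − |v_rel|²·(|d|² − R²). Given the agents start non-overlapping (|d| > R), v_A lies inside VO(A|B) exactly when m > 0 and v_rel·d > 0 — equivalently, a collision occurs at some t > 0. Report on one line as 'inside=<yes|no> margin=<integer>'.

d = (-11, 13),  |d|² = 290;  R = 7+8 = 15,  c = 290−15² = 65
v_rel = (1, 4),  |v_rel|² = 17;  v_rel·d = (1)·(-11) + (4)·(13) = 41
17·t² − 82·t + 65 = 0  ⇒  m = 41² − 17·65 = 576
m = 576 > 0,  v_rel·d = 41 > 0  ⇒  inside

inside=yes margin=576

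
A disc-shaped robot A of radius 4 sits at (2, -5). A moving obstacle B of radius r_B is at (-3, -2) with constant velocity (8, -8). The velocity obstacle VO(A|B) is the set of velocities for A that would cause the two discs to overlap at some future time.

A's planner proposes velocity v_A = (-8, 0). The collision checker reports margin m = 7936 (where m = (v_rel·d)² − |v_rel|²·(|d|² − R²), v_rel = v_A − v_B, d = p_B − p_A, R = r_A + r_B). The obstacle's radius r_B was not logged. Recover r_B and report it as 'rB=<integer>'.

m = 7936
d = (-5, 3);  v_rel = (-16, 8),  |v_rel|² = 320
v_rel×d = (-16)·(3) − (8)·(-5) = -8
since m = R²·320 − (-8)²:  R² = (64 + 7936) / 320 = 25
R = √25 = 5  ⇒  r_B = 5 − 4 = 1

rB=1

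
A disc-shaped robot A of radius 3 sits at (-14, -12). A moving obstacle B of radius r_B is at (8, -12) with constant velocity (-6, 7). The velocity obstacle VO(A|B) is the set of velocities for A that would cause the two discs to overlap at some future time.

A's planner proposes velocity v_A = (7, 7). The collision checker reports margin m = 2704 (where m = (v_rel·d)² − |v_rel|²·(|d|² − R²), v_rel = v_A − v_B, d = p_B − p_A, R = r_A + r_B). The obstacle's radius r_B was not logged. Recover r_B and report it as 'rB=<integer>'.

m = 2704
d = (22, 0);  v_rel = (13, 0),  |v_rel|² = 169
v_rel×d = (13)·(0) − (0)·(22) = 0
since m = R²·169 − 0²:  R² = (0 + 2704) / 169 = 16
R = √16 = 4  ⇒  r_B = 4 − 3 = 1

rB=1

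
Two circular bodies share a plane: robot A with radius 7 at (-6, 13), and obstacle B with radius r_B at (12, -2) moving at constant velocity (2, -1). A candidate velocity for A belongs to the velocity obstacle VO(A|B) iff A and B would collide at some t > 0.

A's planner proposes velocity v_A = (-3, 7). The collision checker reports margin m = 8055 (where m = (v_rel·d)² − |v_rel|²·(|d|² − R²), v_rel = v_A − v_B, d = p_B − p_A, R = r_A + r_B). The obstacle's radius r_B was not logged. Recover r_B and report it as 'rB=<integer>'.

m = 8055
d = (18, -15);  v_rel = (-5, 8),  |v_rel|² = 89
v_rel×d = (-5)·(-15) − (8)·(18) = -69
since m = R²·89 − (-69)²:  R² = (4761 + 8055) / 89 = 144
R = √144 = 12  ⇒  r_B = 12 − 7 = 5

rB=5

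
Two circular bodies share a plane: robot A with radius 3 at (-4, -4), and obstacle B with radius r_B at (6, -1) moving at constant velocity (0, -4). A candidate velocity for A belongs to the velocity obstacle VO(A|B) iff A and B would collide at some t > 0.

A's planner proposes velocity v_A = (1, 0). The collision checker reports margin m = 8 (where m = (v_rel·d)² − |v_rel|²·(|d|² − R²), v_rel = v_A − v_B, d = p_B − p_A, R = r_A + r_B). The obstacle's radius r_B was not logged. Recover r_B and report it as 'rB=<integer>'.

m = 8
d = (10, 3);  v_rel = (1, 4),  |v_rel|² = 17
v_rel×d = (1)·(3) − (4)·(10) = -37
since m = R²·17 − (-37)²:  R² = (1369 + 8) / 17 = 81
R = √81 = 9  ⇒  r_B = 9 − 3 = 6

rB=6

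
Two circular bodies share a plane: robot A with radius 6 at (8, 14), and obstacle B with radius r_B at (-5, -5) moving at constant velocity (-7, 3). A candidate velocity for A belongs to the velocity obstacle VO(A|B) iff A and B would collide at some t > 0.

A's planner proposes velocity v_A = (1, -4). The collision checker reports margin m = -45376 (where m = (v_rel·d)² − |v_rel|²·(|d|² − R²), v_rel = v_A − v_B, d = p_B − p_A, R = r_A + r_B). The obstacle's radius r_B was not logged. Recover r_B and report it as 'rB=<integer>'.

m = -45376
d = (-13, -19);  v_rel = (8, -7),  |v_rel|² = 113
v_rel×d = (8)·(-19) − (-7)·(-13) = -243
since m = R²·113 − (-243)²:  R² = (59049 + -45376) / 113 = 121
R = √121 = 11  ⇒  r_B = 11 − 6 = 5

rB=5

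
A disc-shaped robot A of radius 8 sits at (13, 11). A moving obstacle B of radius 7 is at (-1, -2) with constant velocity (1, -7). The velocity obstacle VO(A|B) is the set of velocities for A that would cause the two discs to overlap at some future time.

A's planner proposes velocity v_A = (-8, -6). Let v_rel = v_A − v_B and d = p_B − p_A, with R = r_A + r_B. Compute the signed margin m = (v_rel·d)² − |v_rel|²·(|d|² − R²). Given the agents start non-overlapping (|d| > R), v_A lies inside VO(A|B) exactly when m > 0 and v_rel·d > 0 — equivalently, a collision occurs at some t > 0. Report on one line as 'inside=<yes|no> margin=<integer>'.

d = (-14, -13),  |d|² = 365;  R = 8+7 = 15,  c = 365−15² = 140
v_rel = (-9, 1),  |v_rel|² = 82;  v_rel·d = (-9)·(-14) + (1)·(-13) = 113
82·t² − 226·t + 140 = 0  ⇒  m = 113² − 82·140 = 1289
m = 1289 > 0,  v_rel·d = 113 > 0  ⇒  inside

inside=yes margin=1289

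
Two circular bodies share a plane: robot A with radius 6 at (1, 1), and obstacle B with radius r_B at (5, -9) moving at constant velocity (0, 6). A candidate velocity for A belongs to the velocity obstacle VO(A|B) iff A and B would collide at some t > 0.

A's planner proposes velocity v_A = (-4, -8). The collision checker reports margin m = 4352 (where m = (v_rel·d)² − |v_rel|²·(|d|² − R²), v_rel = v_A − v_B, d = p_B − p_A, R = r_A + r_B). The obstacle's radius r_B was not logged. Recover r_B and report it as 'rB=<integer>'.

m = 4352
d = (4, -10);  v_rel = (-4, -14),  |v_rel|² = 212
v_rel×d = (-4)·(-10) − (-14)·(4) = 96
since m = R²·212 − 96²:  R² = (9216 + 4352) / 212 = 64
R = √64 = 8  ⇒  r_B = 8 − 6 = 2

rB=2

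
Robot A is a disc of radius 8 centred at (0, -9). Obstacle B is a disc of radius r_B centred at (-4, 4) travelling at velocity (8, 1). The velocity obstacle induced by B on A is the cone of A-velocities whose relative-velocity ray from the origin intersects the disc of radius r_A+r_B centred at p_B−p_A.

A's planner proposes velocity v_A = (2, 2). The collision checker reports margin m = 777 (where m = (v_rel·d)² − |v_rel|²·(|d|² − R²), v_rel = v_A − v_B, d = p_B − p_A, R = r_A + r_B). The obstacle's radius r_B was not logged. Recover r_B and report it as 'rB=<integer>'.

m = 777
d = (-4, 13);  v_rel = (-6, 1),  |v_rel|² = 37
v_rel×d = (-6)·(13) − (1)·(-4) = -74
since m = R²·37 − (-74)²:  R² = (5476 + 777) / 37 = 169
R = √169 = 13  ⇒  r_B = 13 − 8 = 5

rB=5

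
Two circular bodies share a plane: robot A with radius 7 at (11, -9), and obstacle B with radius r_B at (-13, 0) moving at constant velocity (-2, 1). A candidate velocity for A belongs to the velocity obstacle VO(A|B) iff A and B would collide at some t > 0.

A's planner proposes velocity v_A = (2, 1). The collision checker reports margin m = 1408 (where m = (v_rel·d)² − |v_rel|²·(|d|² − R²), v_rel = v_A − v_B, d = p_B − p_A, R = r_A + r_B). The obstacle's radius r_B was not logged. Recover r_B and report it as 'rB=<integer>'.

m = 1408
d = (-24, 9);  v_rel = (4, 0),  |v_rel|² = 16
v_rel×d = (4)·(9) − (0)·(-24) = 36
since m = R²·16 − 36²:  R² = (1296 + 1408) / 16 = 169
R = √169 = 13  ⇒  r_B = 13 − 7 = 6

rB=6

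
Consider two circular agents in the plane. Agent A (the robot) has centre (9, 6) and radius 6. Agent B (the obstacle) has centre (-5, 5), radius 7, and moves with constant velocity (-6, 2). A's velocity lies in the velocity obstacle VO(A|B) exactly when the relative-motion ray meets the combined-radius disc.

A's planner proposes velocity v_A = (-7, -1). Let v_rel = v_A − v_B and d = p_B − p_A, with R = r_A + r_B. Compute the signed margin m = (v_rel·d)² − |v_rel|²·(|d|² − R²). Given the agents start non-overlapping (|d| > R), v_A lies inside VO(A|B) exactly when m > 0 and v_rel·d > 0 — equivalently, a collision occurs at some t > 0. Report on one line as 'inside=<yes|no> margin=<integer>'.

d = (-14, -1),  |d|² = 197;  R = 6+7 = 13,  c = 197−13² = 28
v_rel = (-1, -3),  |v_rel|² = 10;  v_rel·d = (-1)·(-14) + (-3)·(-1) = 17
10·t² − 34·t + 28 = 0  ⇒  m = 17² − 10·28 = 9
m = 9 > 0,  v_rel·d = 17 > 0  ⇒  inside

inside=yes margin=9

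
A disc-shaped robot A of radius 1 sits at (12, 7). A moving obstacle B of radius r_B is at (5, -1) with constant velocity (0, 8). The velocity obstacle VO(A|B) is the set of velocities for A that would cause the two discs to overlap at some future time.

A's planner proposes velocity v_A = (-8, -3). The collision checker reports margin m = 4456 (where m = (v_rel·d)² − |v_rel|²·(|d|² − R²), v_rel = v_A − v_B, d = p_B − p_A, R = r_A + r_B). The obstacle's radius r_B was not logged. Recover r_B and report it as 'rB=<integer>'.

m = 4456
d = (-7, -8);  v_rel = (-8, -11),  |v_rel|² = 185
v_rel×d = (-8)·(-8) − (-11)·(-7) = -13
since m = R²·185 − (-13)²:  R² = (169 + 4456) / 185 = 25
R = √25 = 5  ⇒  r_B = 5 − 1 = 4

rB=4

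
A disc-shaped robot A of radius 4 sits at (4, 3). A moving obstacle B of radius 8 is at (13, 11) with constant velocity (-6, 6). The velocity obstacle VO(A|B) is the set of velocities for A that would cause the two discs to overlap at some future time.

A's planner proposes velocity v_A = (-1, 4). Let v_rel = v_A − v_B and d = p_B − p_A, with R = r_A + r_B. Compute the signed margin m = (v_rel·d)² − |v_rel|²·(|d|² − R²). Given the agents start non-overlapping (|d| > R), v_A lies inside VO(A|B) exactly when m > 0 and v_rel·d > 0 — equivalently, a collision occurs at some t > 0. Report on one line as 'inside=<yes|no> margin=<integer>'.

d = (9, 8),  |d|² = 145;  R = 4+8 = 12,  c = 145−12² = 1
v_rel = (5, -2),  |v_rel|² = 29;  v_rel·d = (5)·(9) + (-2)·(8) = 29
29·t² − 58·t + 1 = 0  ⇒  m = 29² − 29·1 = 812
m = 812 > 0,  v_rel·d = 29 > 0  ⇒  inside

inside=yes margin=812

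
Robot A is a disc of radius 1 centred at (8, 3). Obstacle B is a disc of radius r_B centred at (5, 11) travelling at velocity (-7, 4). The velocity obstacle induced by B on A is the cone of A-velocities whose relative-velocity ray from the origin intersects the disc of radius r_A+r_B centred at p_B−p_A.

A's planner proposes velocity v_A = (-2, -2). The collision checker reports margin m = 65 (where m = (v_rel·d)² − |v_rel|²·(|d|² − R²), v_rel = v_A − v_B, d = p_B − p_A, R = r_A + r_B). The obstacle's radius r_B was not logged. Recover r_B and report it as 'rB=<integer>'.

m = 65
d = (-3, 8);  v_rel = (5, -6),  |v_rel|² = 61
v_rel×d = (5)·(8) − (-6)·(-3) = 22
since m = R²·61 − 22²:  R² = (484 + 65) / 61 = 9
R = √9 = 3  ⇒  r_B = 3 − 1 = 2

rB=2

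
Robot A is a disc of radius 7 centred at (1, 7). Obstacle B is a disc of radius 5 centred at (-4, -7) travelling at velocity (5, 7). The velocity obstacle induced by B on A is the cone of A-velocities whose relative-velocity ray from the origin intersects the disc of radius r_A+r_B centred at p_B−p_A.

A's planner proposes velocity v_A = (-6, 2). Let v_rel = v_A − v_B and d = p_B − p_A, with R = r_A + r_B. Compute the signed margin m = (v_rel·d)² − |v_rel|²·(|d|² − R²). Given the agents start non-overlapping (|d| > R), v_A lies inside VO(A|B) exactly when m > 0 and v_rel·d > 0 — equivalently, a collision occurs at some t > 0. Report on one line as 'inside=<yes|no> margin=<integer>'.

d = (-5, -14),  |d|² = 221;  R = 7+5 = 12,  c = 221−12² = 77
v_rel = (-11, -5),  |v_rel|² = 146;  v_rel·d = (-11)·(-5) + (-5)·(-14) = 125
146·t² − 250·t + 77 = 0  ⇒  m = 125² − 146·77 = 4383
m = 4383 > 0,  v_rel·d = 125 > 0  ⇒  inside

inside=yes margin=4383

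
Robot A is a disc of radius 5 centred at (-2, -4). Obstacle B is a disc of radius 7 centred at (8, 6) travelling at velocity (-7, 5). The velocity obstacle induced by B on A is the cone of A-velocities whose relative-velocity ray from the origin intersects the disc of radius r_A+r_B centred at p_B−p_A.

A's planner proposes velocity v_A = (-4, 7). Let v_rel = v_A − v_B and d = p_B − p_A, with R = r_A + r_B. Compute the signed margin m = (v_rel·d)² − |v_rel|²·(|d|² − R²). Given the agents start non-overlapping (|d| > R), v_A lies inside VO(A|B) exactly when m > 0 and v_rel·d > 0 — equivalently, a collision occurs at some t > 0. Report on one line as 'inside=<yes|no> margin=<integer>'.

d = (10, 10),  |d|² = 200;  R = 5+7 = 12,  c = 200−12² = 56
v_rel = (3, 2),  |v_rel|² = 13;  v_rel·d = (3)·(10) + (2)·(10) = 50
13·t² − 100·t + 56 = 0  ⇒  m = 50² − 13·56 = 1772
m = 1772 > 0,  v_rel·d = 50 > 0  ⇒  inside

inside=yes margin=1772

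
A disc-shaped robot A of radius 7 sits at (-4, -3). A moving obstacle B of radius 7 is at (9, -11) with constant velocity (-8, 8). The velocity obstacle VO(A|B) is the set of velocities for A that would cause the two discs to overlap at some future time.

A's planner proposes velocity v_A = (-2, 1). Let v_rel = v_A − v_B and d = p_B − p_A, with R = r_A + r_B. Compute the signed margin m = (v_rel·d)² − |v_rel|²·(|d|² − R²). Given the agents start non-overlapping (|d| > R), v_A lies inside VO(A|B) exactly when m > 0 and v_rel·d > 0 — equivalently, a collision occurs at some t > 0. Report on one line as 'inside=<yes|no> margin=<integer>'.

d = (13, -8),  |d|² = 233;  R = 7+7 = 14,  c = 233−14² = 37
v_rel = (6, -7),  |v_rel|² = 85;  v_rel·d = (6)·(13) + (-7)·(-8) = 134
85·t² − 268·t + 37 = 0  ⇒  m = 134² − 85·37 = 14811
m = 14811 > 0,  v_rel·d = 134 > 0  ⇒  inside

inside=yes margin=14811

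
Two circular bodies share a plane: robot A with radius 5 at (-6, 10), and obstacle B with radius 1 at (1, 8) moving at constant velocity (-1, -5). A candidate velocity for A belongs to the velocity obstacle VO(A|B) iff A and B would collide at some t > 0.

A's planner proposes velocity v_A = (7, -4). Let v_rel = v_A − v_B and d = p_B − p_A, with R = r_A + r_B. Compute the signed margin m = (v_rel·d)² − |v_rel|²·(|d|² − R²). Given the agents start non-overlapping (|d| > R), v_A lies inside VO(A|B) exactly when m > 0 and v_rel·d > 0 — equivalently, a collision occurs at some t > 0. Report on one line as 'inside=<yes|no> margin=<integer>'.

d = (7, -2),  |d|² = 53;  R = 5+1 = 6,  c = 53−6² = 17
v_rel = (8, 1),  |v_rel|² = 65;  v_rel·d = (8)·(7) + (1)·(-2) = 54
65·t² − 108·t + 17 = 0  ⇒  m = 54² − 65·17 = 1811
m = 1811 > 0,  v_rel·d = 54 > 0  ⇒  inside

inside=yes margin=1811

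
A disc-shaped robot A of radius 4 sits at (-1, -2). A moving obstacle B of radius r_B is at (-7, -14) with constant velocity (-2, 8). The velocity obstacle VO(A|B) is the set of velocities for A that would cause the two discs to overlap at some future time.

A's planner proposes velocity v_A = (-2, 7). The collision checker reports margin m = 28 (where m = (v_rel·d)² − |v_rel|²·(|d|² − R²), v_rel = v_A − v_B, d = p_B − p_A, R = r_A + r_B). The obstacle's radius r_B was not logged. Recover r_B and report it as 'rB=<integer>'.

m = 28
d = (-6, -12);  v_rel = (0, -1),  |v_rel|² = 1
v_rel×d = (0)·(-12) − (-1)·(-6) = -6
since m = R²·1 − (-6)²:  R² = (36 + 28) / 1 = 64
R = √64 = 8  ⇒  r_B = 8 − 4 = 4

rB=4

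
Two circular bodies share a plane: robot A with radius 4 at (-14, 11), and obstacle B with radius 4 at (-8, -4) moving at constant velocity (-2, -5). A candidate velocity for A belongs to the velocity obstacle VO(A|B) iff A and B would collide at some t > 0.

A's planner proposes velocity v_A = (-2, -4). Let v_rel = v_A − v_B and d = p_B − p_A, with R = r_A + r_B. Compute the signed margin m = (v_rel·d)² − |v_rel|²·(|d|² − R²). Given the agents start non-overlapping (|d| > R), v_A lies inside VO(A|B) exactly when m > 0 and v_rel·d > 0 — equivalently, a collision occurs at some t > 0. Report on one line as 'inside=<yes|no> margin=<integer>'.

d = (6, -15),  |d|² = 261;  R = 4+4 = 8,  c = 261−8² = 197
v_rel = (0, 1),  |v_rel|² = 1;  v_rel·d = (0)·(6) + (1)·(-15) = -15
1·t² + 30·t + 197 = 0  ⇒  m = (-15)² − 1·197 = 28
m = 28 > 0,  v_rel·d = -15 < 0  ⇒  outside

inside=no margin=28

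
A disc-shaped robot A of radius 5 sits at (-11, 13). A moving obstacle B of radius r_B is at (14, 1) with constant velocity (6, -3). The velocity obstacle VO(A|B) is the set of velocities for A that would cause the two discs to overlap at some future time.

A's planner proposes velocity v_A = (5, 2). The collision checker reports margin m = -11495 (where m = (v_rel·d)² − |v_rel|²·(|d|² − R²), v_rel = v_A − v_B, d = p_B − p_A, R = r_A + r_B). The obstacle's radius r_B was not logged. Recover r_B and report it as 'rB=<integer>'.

m = -11495
d = (25, -12);  v_rel = (-1, 5),  |v_rel|² = 26
v_rel×d = (-1)·(-12) − (5)·(25) = -113
since m = R²·26 − (-113)²:  R² = (12769 + -11495) / 26 = 49
R = √49 = 7  ⇒  r_B = 7 − 5 = 2

rB=2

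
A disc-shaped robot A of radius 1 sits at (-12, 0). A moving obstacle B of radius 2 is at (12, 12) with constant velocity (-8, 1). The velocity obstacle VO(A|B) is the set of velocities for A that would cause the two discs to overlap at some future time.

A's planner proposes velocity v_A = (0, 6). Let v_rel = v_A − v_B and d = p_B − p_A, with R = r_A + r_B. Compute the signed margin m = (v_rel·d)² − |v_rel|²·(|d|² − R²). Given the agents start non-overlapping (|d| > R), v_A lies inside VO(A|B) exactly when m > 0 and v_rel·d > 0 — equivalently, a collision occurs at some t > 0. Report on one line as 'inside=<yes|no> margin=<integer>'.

d = (24, 12),  |d|² = 720;  R = 1+2 = 3,  c = 720−3² = 711
v_rel = (8, 5),  |v_rel|² = 89;  v_rel·d = (8)·(24) + (5)·(12) = 252
89·t² − 504·t + 711 = 0  ⇒  m = 252² − 89·711 = 225
m = 225 > 0,  v_rel·d = 252 > 0  ⇒  inside

inside=yes margin=225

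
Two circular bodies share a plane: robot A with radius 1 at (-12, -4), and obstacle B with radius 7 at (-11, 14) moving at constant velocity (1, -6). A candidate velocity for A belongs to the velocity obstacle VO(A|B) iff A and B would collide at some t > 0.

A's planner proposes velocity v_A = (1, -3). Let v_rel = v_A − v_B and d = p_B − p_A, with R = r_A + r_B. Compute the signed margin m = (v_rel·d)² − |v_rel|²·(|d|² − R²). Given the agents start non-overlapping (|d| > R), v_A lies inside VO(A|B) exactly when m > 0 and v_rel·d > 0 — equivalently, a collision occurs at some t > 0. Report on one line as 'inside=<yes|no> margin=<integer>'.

d = (1, 18),  |d|² = 325;  R = 1+7 = 8,  c = 325−8² = 261
v_rel = (0, 3),  |v_rel|² = 9;  v_rel·d = (0)·(1) + (3)·(18) = 54
9·t² − 108·t + 261 = 0  ⇒  m = 54² − 9·261 = 567
m = 567 > 0,  v_rel·d = 54 > 0  ⇒  inside

inside=yes margin=567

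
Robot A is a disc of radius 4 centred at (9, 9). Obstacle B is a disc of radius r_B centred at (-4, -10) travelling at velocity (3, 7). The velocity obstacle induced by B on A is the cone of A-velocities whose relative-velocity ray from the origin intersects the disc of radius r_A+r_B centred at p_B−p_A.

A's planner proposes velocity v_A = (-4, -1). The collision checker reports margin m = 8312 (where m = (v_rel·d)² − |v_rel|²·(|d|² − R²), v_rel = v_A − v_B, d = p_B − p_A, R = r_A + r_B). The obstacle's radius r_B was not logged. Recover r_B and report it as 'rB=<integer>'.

m = 8312
d = (-13, -19);  v_rel = (-7, -8),  |v_rel|² = 113
v_rel×d = (-7)·(-19) − (-8)·(-13) = 29
since m = R²·113 − 29²:  R² = (841 + 8312) / 113 = 81
R = √81 = 9  ⇒  r_B = 9 − 4 = 5

rB=5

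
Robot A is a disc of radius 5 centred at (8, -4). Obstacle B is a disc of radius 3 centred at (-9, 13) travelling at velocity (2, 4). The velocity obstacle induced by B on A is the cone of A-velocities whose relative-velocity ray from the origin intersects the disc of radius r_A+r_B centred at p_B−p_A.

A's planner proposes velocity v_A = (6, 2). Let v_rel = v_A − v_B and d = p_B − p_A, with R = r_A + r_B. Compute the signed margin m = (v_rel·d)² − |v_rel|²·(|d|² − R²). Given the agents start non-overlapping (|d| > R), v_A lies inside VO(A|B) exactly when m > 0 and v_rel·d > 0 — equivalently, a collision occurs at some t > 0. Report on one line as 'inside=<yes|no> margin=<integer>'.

d = (-17, 17),  |d|² = 578;  R = 5+3 = 8,  c = 578−8² = 514
v_rel = (4, -2),  |v_rel|² = 20;  v_rel·d = (4)·(-17) + (-2)·(17) = -102
20·t² + 204·t + 514 = 0  ⇒  m = (-102)² − 20·514 = 124
m = 124 > 0,  v_rel·d = -102 < 0  ⇒  outside

inside=no margin=124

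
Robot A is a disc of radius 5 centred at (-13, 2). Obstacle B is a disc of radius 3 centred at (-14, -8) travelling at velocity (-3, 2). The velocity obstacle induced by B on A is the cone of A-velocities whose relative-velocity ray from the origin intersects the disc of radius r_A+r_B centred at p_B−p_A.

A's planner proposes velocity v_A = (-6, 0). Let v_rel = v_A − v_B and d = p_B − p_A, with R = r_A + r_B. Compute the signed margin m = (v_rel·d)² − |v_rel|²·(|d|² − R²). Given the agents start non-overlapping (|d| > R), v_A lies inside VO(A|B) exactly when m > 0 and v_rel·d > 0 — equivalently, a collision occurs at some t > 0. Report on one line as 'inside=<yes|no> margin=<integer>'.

d = (-1, -10),  |d|² = 101;  R = 5+3 = 8,  c = 101−8² = 37
v_rel = (-3, -2),  |v_rel|² = 13;  v_rel·d = (-3)·(-1) + (-2)·(-10) = 23
13·t² − 46·t + 37 = 0  ⇒  m = 23² − 13·37 = 48
m = 48 > 0,  v_rel·d = 23 > 0  ⇒  inside

inside=yes margin=48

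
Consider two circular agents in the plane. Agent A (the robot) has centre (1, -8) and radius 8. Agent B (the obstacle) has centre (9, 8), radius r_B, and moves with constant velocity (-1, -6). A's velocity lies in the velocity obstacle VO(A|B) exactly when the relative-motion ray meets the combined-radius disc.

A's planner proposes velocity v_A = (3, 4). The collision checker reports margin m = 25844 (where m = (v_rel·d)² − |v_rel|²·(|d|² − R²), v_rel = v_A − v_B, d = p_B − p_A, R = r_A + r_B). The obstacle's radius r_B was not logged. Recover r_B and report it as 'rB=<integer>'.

m = 25844
d = (8, 16);  v_rel = (4, 10),  |v_rel|² = 116
v_rel×d = (4)·(16) − (10)·(8) = -16
since m = R²·116 − (-16)²:  R² = (256 + 25844) / 116 = 225
R = √225 = 15  ⇒  r_B = 15 − 8 = 7

rB=7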